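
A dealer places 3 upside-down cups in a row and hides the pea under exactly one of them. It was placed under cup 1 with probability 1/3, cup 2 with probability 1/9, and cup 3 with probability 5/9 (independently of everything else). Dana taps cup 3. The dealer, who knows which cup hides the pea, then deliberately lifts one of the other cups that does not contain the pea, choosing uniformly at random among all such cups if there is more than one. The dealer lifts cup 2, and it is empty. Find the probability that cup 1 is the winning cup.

6/11

Consider each possible location of the pea in turn.
If it is under cup 1 (prior 1/3): the dealer has no choice, probability 1; weight (1/3)·1 = 1/3.
If it is under cup 2 (prior 1/9): the dealer opened cup 2, so this case is ruled out; weight (1/9)·0 = 0.
If it is under cup 3 (prior 5/9): the dealer has 2 equally likely choices, so probability 1/2; weight (5/9)·(1/2) = 5/18.
The weights sum to 11/18.
So P(the pea under cup 1 | the dealer opened cup 2) = (1/3) / (11/18) = 6/11.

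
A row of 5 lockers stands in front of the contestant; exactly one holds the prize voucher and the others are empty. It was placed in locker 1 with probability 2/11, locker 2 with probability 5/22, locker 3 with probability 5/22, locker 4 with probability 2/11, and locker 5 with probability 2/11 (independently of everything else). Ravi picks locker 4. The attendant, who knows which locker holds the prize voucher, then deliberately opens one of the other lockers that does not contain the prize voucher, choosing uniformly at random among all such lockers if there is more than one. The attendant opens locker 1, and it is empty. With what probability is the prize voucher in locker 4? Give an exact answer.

3/17

Consider each possible location of the prize voucher in turn.
If it is in locker 1 (prior 2/11): the attendant opened locker 1, so this case is ruled out; weight (2/11)·0 = 0.
If it is in either of lockers 2 and 3 (prior 5/22 each): the attendant has 3 equally likely choices, so probability 1/3; weight (5/22)·(1/3) = 5/66 each.
If it is in locker 4 (prior 2/11): the attendant has 4 equally likely choices, so probability 1/4; weight (2/11)·(1/4) = 1/22.
If it is in locker 5 (prior 2/11): the attendant has 3 equally likely choices, so probability 1/3; weight (2/11)·(1/3) = 2/33.
The weights sum to 17/66.
So P(the prize voucher in locker 4 | the attendant opened locker 1) = (1/22) / (17/66) = 3/17.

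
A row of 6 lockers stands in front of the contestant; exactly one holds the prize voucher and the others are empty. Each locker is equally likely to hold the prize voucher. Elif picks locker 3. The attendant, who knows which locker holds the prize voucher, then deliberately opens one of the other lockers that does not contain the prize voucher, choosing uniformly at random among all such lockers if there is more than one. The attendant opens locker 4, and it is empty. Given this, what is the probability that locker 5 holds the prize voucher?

Apply Bayes' rule, conditioning on where the prize voucher actually is.
If it is in any of lockers 1, 2, 5, and 6 (prior 1/6 each): the attendant has 4 equally likely choices, so probability 1/4; weight (1/6)·(1/4) = 1/24 each.
If it is in locker 3 (prior 1/6): the attendant has 5 equally likely choices, so probability 1/5; weight (1/6)·(1/5) = 1/30.
If it is in locker 4 (prior 1/6): the attendant opened locker 4, so this case is ruled out; weight (1/6)·0 = 0.
The weights sum to 1/5.
So P(the prize voucher in locker 5 | the attendant opened locker 4) = (1/24) / (1/5) = 5/24.

5/24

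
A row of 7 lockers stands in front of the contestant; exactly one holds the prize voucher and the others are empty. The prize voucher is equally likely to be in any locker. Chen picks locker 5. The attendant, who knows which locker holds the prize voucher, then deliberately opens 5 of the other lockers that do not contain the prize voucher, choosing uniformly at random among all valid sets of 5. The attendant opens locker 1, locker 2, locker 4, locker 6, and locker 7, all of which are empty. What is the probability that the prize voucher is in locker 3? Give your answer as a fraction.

6/7

Condition on the true location of the prize voucher.
If it is in any of lockers 1, 2, 4, 6, and 7 (prior 1/7 each): that locker was opened and seen not to hold the prize — ruled out; weight (1/7)·0 = 0 each.
If it is in locker 3 (prior 1/7): the attendant has no choice, probability 1; weight (1/7)·1 = 1/7.
If it is in locker 5 (prior 1/7): the attendant has 6 equally likely choices, so probability 1/6; weight (1/7)·(1/6) = 1/42.
The weights sum to 1/6.
So P(the prize voucher in locker 3 | the attendant opened locker 1, locker 2, locker 4, locker 6, and locker 7) = (1/7) / (1/6) = 6/7.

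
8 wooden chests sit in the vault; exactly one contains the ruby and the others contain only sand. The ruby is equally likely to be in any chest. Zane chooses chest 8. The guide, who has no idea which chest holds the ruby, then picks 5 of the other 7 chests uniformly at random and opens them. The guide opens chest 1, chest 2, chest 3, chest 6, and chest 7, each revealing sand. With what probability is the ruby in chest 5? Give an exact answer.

Condition on the true location of the ruby.
If it is in any of chests 1, 2, 3, 6, and 7 (prior 1/8 each): that chest was opened and seen not to hold the prize — ruled out; weight (1/8)·0 = 0 each.
If it is in any of chests 4, 5, and 8 (prior 1/8 each): the guide picks exactly this set with probability 1/21 regardless, and none is the prize; weight (1/8)·(1/21) = 1/168 each.
The weights sum to 1/56.
So P(the ruby in chest 5 | the guide opened chest 1, chest 2, chest 3, chest 6, and chest 7) = (1/168) / (1/56) = 1/3.

1/3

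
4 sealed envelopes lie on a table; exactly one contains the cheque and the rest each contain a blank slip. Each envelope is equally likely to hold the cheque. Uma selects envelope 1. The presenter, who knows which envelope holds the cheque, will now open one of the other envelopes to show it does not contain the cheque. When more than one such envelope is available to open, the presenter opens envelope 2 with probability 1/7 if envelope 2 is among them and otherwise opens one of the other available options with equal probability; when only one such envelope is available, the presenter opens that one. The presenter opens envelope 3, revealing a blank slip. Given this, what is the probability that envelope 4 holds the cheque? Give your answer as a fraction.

12/25

Apply Bayes' rule, conditioning on where the cheque actually is.
If it is in envelope 1 (prior 1/4): envelope 2 is available but not opened; envelope 3 gets probability (1 − 1/7)/2 = 3/7; weight (1/4)·(3/7) = 3/28.
If it is in envelope 2 (prior 1/4): envelope 2 holds the prize so is unavailable; the presenter chooses uniformly among the 2 others, probability 1/2; weight (1/4)·(1/2) = 1/8.
If it is in envelope 3 (prior 1/4): the presenter opened envelope 3, so this case is ruled out; weight (1/4)·0 = 0.
If it is in envelope 4 (prior 1/4): envelope 2 is available but not opened, probability 6/7; weight (1/4)·(6/7) = 3/14.
The weights sum to 25/56.
So P(the cheque in envelope 4 | the presenter opened envelope 3) = (3/14) / (25/56) = 12/25.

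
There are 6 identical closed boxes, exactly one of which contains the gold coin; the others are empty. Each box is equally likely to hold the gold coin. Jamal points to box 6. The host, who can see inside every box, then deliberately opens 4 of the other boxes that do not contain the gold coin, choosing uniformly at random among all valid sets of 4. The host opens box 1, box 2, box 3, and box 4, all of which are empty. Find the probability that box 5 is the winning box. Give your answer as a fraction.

Condition on the true location of the gold coin.
If it is in any of boxes 1, 2, 3, and 4 (prior 1/6 each): that box was opened and seen not to hold the prize — ruled out; weight (1/6)·0 = 0 each.
If it is in box 5 (prior 1/6): the host has no choice, probability 1; weight (1/6)·1 = 1/6.
If it is in box 6 (prior 1/6): the host has 5 equally likely choices, so probability 1/5; weight (1/6)·(1/5) = 1/30.
The weights sum to 1/5.
So P(the gold coin in box 5 | the host opened box 1, box 2, box 3, and box 4) = (1/6) / (1/5) = 5/6.

5/6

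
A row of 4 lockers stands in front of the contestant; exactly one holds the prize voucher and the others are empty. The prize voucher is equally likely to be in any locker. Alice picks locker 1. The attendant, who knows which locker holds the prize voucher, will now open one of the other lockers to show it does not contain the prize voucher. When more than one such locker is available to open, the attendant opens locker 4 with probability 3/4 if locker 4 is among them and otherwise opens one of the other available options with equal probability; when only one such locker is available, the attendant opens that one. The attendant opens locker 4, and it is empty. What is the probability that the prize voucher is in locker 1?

Consider each possible location of the prize voucher in turn.
If it is in any of lockers 1, 2, and 3 (prior 1/4 each): locker 4 is available, opened with probability 3/4; weight (1/4)·(3/4) = 3/16 each.
If it is in locker 4 (prior 1/4): the attendant opened locker 4, so this case is ruled out; weight (1/4)·0 = 0.
The weights sum to 9/16.
So P(the prize voucher in locker 1 | the attendant opened locker 4) = (3/16) / (9/16) = 1/3.

1/3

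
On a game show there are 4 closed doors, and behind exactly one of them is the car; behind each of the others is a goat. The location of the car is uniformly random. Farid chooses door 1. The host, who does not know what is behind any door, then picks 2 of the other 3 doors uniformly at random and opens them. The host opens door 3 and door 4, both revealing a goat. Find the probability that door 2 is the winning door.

1/2

Condition on the true location of the car.
If it is behind either of doors 1 and 2 (prior 1/4 each): the host picks exactly this set with probability 1/3 regardless, and none is the prize; weight (1/4)·(1/3) = 1/12 each.
If it is behind either of doors 3 and 4 (prior 1/4 each): that door was opened and seen not to hold the prize — ruled out; weight (1/4)·0 = 0 each.
The weights sum to 1/6.
So P(the car behind door 2 | the host opened door 3 and door 4) = (1/12) / (1/6) = 1/2.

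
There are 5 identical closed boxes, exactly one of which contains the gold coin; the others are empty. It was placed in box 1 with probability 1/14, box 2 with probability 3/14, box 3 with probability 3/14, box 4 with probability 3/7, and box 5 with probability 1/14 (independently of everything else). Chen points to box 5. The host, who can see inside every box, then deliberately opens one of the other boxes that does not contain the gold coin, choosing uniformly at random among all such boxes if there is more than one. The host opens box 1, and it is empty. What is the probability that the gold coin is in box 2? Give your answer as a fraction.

Consider each possible location of the gold coin in turn.
If it is in box 1 (prior 1/14): the host opened box 1, so this case is ruled out; weight (1/14)·0 = 0.
If it is in either of boxes 2 and 3 (prior 3/14 each): the host has 3 equally likely choices, so probability 1/3; weight (3/14)·(1/3) = 1/14 each.
If it is in box 4 (prior 3/7): the host has 3 equally likely choices, so probability 1/3; weight (3/7)·(1/3) = 1/7.
If it is in box 5 (prior 1/14): the host has 4 equally likely choices, so probability 1/4; weight (1/14)·(1/4) = 1/56.
The weights sum to 17/56.
So P(the gold coin in box 2 | the host opened box 1) = (1/14) / (17/56) = 4/17.

4/17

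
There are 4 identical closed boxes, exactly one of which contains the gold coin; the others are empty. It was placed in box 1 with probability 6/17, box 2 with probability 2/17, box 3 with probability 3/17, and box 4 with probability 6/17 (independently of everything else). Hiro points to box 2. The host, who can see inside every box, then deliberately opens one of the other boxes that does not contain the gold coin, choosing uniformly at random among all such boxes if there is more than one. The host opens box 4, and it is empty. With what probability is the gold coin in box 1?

Consider each possible location of the gold coin in turn.
If it is in box 1 (prior 6/17): the host has 2 equally likely choices, so probability 1/2; weight (6/17)·(1/2) = 3/17.
If it is in box 2 (prior 2/17): the host has 3 equally likely choices, so probability 1/3; weight (2/17)·(1/3) = 2/51.
If it is in box 3 (prior 3/17): the host has 2 equally likely choices, so probability 1/2; weight (3/17)·(1/2) = 3/34.
If it is in box 4 (prior 6/17): the host opened box 4, so this case is ruled out; weight (6/17)·0 = 0.
The weights sum to 31/102.
So P(the gold coin in box 1 | the host opened box 4) = (3/17) / (31/102) = 18/31.

18/31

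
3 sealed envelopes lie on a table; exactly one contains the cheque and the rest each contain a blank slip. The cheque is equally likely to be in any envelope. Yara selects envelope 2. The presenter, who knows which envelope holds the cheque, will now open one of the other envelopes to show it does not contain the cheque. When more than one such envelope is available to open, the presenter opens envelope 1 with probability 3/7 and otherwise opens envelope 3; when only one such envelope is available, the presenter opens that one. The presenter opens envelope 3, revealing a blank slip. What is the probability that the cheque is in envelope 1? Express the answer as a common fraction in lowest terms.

Condition on the true location of the cheque.
If it is in envelope 1 (prior 1/3): only envelope 3 is available, probability 1; weight (1/3)·1 = 1/3.
If it is in envelope 2 (prior 1/3): envelope 1 is available but not opened, probability 4/7; weight (1/3)·(4/7) = 4/21.
If it is in envelope 3 (prior 1/3): the presenter opened envelope 3, so this case is ruled out; weight (1/3)·0 = 0.
The weights sum to 11/21.
So P(the cheque in envelope 1 | the presenter opened envelope 3) = (1/3) / (11/21) = 7/11.

7/11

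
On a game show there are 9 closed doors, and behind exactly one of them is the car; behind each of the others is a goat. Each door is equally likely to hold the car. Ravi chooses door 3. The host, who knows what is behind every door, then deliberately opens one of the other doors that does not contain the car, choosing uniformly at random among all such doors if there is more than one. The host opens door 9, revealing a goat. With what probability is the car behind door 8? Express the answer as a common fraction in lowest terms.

8/63

Condition on the true location of the car.
If it is behind any of doors 1, 2, 4, 5, 6, 7, and 8 (prior 1/9 each): the host has 7 equally likely choices, so probability 1/7; weight (1/9)·(1/7) = 1/63 each.
If it is behind door 3 (prior 1/9): the host has 8 equally likely choices, so probability 1/8; weight (1/9)·(1/8) = 1/72.
If it is behind door 9 (prior 1/9): the host opened door 9, so this case is ruled out; weight (1/9)·0 = 0.
The weights sum to 1/8.
So P(the car behind door 8 | the host opened door 9) = (1/63) / (1/8) = 8/63.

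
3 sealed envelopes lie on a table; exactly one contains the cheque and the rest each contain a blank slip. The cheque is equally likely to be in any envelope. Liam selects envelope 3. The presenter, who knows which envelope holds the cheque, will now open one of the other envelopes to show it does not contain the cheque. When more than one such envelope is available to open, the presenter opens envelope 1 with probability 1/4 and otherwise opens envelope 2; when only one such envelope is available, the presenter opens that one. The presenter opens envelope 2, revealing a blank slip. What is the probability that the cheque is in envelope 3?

3/7

Condition on the true location of the cheque.
If it is in envelope 1 (prior 1/3): only envelope 2 is available, probability 1; weight (1/3)·1 = 1/3.
If it is in envelope 2 (prior 1/3): the presenter opened envelope 2, so this case is ruled out; weight (1/3)·0 = 0.
If it is in envelope 3 (prior 1/3): envelope 1 is available but not opened, probability 3/4; weight (1/3)·(3/4) = 1/4.
The weights sum to 7/12.
So P(the cheque in envelope 3 | the presenter opened envelope 2) = (1/4) / (7/12) = 3/7.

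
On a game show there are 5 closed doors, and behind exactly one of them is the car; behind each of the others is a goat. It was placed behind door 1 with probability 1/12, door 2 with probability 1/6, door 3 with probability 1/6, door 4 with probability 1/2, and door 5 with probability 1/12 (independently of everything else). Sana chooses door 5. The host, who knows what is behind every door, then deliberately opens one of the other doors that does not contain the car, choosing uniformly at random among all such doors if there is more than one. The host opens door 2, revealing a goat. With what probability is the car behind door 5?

1/13

Consider each possible location of the car in turn.
If it is behind door 1 (prior 1/12): the host has 3 equally likely choices, so probability 1/3; weight (1/12)·(1/3) = 1/36.
If it is behind door 2 (prior 1/6): the host opened door 2, so this case is ruled out; weight (1/6)·0 = 0.
If it is behind door 3 (prior 1/6): the host has 3 equally likely choices, so probability 1/3; weight (1/6)·(1/3) = 1/18.
If it is behind door 4 (prior 1/2): the host has 3 equally likely choices, so probability 1/3; weight (1/2)·(1/3) = 1/6.
If it is behind door 5 (prior 1/12): the host has 4 equally likely choices, so probability 1/4; weight (1/12)·(1/4) = 1/48.
The weights sum to 13/48.
So P(the car behind door 5 | the host opened door 2) = (1/48) / (13/48) = 1/13.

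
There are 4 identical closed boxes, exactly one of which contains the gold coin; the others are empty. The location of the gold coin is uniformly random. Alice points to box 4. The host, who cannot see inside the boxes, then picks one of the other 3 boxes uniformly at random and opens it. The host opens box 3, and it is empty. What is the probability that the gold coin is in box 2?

1/3

Because the host chose which box to open without knowing where the gold coin is, the choice is independent of the prize location. Learning that box 3 does not hold the gold coin simply rules out that one location and leaves the remaining 3 boxes still equally likely by symmetry.
So P(the gold coin in box 2) = 1/3.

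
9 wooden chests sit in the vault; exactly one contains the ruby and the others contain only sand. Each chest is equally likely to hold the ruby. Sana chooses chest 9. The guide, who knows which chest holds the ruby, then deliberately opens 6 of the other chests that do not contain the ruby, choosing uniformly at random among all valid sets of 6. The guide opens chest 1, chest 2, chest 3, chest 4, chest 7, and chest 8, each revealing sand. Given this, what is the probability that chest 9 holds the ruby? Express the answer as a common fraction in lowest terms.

Consider each possible location of the ruby in turn.
If it is in any of chests 1, 2, 3, 4, 7, and 8 (prior 1/9 each): that chest was opened and seen not to hold the prize — ruled out; weight (1/9)·0 = 0 each.
If it is in either of chests 5 and 6 (prior 1/9 each): the guide has 7 equally likely choices, so probability 1/7; weight (1/9)·(1/7) = 1/63 each.
If it is in chest 9 (prior 1/9): the guide has 28 equally likely choices, so probability 1/28; weight (1/9)·(1/28) = 1/252.
The weights sum to 1/28.
So P(the ruby in chest 9 | the guide opened chest 1, chest 2, chest 3, chest 4, chest 7, and chest 8) = (1/252) / (1/28) = 1/9.

1/9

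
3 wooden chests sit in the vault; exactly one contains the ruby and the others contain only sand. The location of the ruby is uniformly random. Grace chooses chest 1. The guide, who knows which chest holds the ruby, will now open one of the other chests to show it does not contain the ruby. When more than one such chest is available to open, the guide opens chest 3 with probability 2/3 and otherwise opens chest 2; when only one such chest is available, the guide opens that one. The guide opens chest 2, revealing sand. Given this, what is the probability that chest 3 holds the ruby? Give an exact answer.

Apply Bayes' rule, conditioning on where the ruby actually is.
If it is in chest 1 (prior 1/3): chest 3 is available but not opened, probability 1/3; weight (1/3)·(1/3) = 1/9.
If it is in chest 2 (prior 1/3): the guide opened chest 2, so this case is ruled out; weight (1/3)·0 = 0.
If it is in chest 3 (prior 1/3): only chest 2 is available, probability 1; weight (1/3)·1 = 1/3.
The weights sum to 4/9.
So P(the ruby in chest 3 | the guide opened chest 2) = (1/3) / (4/9) = 3/4.

3/4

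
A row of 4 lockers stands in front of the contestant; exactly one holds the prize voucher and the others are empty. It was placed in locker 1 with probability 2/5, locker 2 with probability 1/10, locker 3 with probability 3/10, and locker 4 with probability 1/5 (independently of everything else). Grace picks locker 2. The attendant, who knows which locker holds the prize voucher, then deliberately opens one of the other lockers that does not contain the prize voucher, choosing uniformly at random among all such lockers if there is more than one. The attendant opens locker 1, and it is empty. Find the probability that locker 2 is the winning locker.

2/17

Apply Bayes' rule, conditioning on where the prize voucher actually is.
If it is in locker 1 (prior 2/5): the attendant opened locker 1, so this case is ruled out; weight (2/5)·0 = 0.
If it is in locker 2 (prior 1/10): the attendant has 3 equally likely choices, so probability 1/3; weight (1/10)·(1/3) = 1/30.
If it is in locker 3 (prior 3/10): the attendant has 2 equally likely choices, so probability 1/2; weight (3/10)·(1/2) = 3/20.
If it is in locker 4 (prior 1/5): the attendant has 2 equally likely choices, so probability 1/2; weight (1/5)·(1/2) = 1/10.
The weights sum to 17/60.
So P(the prize voucher in locker 2 | the attendant opened locker 1) = (1/30) / (17/60) = 2/17.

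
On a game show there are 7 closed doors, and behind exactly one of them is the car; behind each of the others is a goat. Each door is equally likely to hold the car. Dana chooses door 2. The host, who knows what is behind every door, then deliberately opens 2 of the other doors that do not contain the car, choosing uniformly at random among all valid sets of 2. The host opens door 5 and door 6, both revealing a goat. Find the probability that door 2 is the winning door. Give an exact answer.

1/7

Apply Bayes' rule, conditioning on where the car actually is.
If it is behind any of doors 1, 3, 4, and 7 (prior 1/7 each): the host has 10 equally likely choices, so probability 1/10; weight (1/7)·(1/10) = 1/70 each.
If it is behind door 2 (prior 1/7): the host has 15 equally likely choices, so probability 1/15; weight (1/7)·(1/15) = 1/105.
If it is behind either of doors 5 and 6 (prior 1/7 each): that door was opened and seen not to hold the prize — ruled out; weight (1/7)·0 = 0 each.
The weights sum to 1/15.
So P(the car behind door 2 | the host opened door 5 and door 6) = (1/105) / (1/15) = 1/7.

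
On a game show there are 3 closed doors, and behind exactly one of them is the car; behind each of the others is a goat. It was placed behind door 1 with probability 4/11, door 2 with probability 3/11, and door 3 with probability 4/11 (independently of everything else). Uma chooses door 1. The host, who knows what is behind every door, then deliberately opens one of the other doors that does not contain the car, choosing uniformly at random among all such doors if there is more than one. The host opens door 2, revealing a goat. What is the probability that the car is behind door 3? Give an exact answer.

Apply Bayes' rule, conditioning on where the car actually is.
If it is behind door 1 (prior 4/11): the host has 2 equally likely choices, so probability 1/2; weight (4/11)·(1/2) = 2/11.
If it is behind door 2 (prior 3/11): the host opened door 2, so this case is ruled out; weight (3/11)·0 = 0.
If it is behind door 3 (prior 4/11): the host has no choice, probability 1; weight (4/11)·1 = 4/11.
The weights sum to 6/11.
So P(the car behind door 3 | the host opened door 2) = (4/11) / (6/11) = 2/3.

2/3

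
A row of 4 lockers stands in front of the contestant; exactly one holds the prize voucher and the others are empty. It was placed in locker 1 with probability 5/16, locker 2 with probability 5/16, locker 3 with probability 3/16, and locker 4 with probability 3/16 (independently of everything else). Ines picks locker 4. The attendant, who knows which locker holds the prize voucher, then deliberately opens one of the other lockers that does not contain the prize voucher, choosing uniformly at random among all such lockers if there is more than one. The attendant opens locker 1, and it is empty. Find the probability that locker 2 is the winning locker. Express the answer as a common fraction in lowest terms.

1/2

Apply Bayes' rule, conditioning on where the prize voucher actually is.
If it is in locker 1 (prior 5/16): the attendant opened locker 1, so this case is ruled out; weight (5/16)·0 = 0.
If it is in locker 2 (prior 5/16): the attendant has 2 equally likely choices, so probability 1/2; weight (5/16)·(1/2) = 5/32.
If it is in locker 3 (prior 3/16): the attendant has 2 equally likely choices, so probability 1/2; weight (3/16)·(1/2) = 3/32.
If it is in locker 4 (prior 3/16): the attendant has 3 equally likely choices, so probability 1/3; weight (3/16)·(1/3) = 1/16.
The weights sum to 5/16.
So P(the prize voucher in locker 2 | the attendant opened locker 1) = (5/32) / (5/16) = 1/2.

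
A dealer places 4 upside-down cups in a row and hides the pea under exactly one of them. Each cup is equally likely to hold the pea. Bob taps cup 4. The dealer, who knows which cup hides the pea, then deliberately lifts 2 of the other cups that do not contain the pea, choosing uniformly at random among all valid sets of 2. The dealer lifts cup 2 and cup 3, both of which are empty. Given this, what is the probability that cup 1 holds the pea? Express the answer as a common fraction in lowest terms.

Condition on the true location of the pea.
If it is under cup 1 (prior 1/4): the dealer has no choice, probability 1; weight (1/4)·1 = 1/4.
If it is under either of cups 2 and 3 (prior 1/4 each): that cup was opened and seen not to hold the prize — ruled out; weight (1/4)·0 = 0 each.
If it is under cup 4 (prior 1/4): the dealer has 3 equally likely choices, so probability 1/3; weight (1/4)·(1/3) = 1/12.
The weights sum to 1/3.
So P(the pea under cup 1 | the dealer opened cup 2 and cup 3) = (1/4) / (1/3) = 3/4.

3/4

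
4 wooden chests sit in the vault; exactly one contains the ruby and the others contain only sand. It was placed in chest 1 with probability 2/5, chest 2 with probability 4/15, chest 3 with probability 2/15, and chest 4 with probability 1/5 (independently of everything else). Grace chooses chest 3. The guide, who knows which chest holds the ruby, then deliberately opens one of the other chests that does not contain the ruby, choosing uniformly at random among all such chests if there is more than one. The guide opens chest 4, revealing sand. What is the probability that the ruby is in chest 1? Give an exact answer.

9/17

Consider each possible location of the ruby in turn.
If it is in chest 1 (prior 2/5): the guide has 2 equally likely choices, so probability 1/2; weight (2/5)·(1/2) = 1/5.
If it is in chest 2 (prior 4/15): the guide has 2 equally likely choices, so probability 1/2; weight (4/15)·(1/2) = 2/15.
If it is in chest 3 (prior 2/15): the guide has 3 equally likely choices, so probability 1/3; weight (2/15)·(1/3) = 2/45.
If it is in chest 4 (prior 1/5): the guide opened chest 4, so this case is ruled out; weight (1/5)·0 = 0.
The weights sum to 17/45.
So P(the ruby in chest 1 | the guide opened chest 4) = (1/5) / (17/45) = 9/17.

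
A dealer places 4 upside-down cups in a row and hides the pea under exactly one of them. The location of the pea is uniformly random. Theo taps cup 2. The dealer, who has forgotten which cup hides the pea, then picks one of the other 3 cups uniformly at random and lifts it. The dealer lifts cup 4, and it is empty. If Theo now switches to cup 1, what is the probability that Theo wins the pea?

Condition on the true location of the pea.
If it is under any of cups 1, 2, and 3 (prior 1/4 each): the dealer picks cup 4 with probability 1/3 regardless, and it is not the prize; weight (1/4)·(1/3) = 1/12 each.
If it is under cup 4 (prior 1/4): the dealer opened cup 4, so this case is ruled out; weight (1/4)·0 = 0.
The weights sum to 1/4.
So P(the pea under cup 1 | the dealer opened cup 4) = (1/12) / (1/4) = 1/3.

1/3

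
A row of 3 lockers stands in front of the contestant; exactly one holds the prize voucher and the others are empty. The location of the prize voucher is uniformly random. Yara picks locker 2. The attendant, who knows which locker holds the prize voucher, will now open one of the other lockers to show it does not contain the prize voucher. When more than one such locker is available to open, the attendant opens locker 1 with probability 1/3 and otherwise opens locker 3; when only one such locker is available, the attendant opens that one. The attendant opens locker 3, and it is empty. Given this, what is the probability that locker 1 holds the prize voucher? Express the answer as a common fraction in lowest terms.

3/5

Consider each possible location of the prize voucher in turn.
If it is in locker 1 (prior 1/3): only locker 3 is available, probability 1; weight (1/3)·1 = 1/3.
If it is in locker 2 (prior 1/3): locker 1 is available but not opened, probability 2/3; weight (1/3)·(2/3) = 2/9.
If it is in locker 3 (prior 1/3): the attendant opened locker 3, so this case is ruled out; weight (1/3)·0 = 0.
The weights sum to 5/9.
So P(the prize voucher in locker 1 | the attendant opened locker 3) = (1/3) / (5/9) = 3/5.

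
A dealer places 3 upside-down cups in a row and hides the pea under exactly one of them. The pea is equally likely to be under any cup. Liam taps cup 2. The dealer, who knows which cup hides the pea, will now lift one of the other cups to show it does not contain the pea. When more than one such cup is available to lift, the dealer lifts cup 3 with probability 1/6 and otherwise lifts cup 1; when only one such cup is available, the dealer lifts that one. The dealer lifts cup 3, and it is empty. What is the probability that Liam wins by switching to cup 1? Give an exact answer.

Condition on the true location of the pea.
If it is under cup 1 (prior 1/3): only cup 3 is available, probability 1; weight (1/3)·1 = 1/3.
If it is under cup 2 (prior 1/3): cup 3 is available, opened with probability 1/6; weight (1/3)·(1/6) = 1/18.
If it is under cup 3 (prior 1/3): the dealer opened cup 3, so this case is ruled out; weight (1/3)·0 = 0.
The weights sum to 7/18.
So P(the pea under cup 1 | the dealer opened cup 3) = (1/3) / (7/18) = 6/7.

6/7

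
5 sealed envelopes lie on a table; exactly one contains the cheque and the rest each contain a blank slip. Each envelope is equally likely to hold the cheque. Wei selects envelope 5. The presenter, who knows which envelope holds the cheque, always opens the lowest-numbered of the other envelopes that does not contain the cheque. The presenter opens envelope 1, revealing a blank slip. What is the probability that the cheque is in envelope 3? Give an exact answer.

Apply Bayes' rule, conditioning on where the cheque actually is.
If it is in envelope 1 (prior 1/5): the presenter opened envelope 1, so this case is ruled out; weight (1/5)·0 = 0.
If it is in any of envelopes 2, 3, 4, and 5 (prior 1/5 each): envelope 1 is the lowest-numbered option available, probability 1; weight (1/5)·1 = 1/5 each.
The weights sum to 4/5.
So P(the cheque in envelope 3 | the presenter opened envelope 1) = (1/5) / (4/5) = 1/4.

1/4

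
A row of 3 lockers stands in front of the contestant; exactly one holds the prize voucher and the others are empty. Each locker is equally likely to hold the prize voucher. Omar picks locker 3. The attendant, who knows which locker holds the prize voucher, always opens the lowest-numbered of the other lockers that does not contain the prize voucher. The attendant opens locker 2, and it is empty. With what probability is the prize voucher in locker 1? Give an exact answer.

Consider each possible location of the prize voucher in turn.
If it is in locker 1 (prior 1/3): locker 2 is the lowest-numbered option available, probability 1; weight (1/3)·1 = 1/3.
If it is in locker 2 (prior 1/3): the attendant opened locker 2, so this case is ruled out; weight (1/3)·0 = 0.
If it is in locker 3 (prior 1/3): the attendant would have opened locker 1 instead, probability 0; weight (1/3)·0 = 0.
The weights sum to 1/3.
So P(the prize voucher in locker 1 | the attendant opened locker 2) = (1/3) / (1/3) = 1.

1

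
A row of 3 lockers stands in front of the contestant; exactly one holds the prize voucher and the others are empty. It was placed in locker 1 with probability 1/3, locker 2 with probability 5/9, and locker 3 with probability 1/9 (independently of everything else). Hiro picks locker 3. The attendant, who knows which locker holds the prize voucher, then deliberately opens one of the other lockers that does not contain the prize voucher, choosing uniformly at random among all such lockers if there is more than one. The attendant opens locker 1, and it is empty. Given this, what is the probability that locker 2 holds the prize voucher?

10/11

Consider each possible location of the prize voucher in turn.
If it is in locker 1 (prior 1/3): the attendant opened locker 1, so this case is ruled out; weight (1/3)·0 = 0.
If it is in locker 2 (prior 5/9): the attendant has no choice, probability 1; weight (5/9)·1 = 5/9.
If it is in locker 3 (prior 1/9): the attendant has 2 equally likely choices, so probability 1/2; weight (1/9)·(1/2) = 1/18.
The weights sum to 11/18.
So P(the prize voucher in locker 2 | the attendant opened locker 1) = (5/9) / (11/18) = 10/11.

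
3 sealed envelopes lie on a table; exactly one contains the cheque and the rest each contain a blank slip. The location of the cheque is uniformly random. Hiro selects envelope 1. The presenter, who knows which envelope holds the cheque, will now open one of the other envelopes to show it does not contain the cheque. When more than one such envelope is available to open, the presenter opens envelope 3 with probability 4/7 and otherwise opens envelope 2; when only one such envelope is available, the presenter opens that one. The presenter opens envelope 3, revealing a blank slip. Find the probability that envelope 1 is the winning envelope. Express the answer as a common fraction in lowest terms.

Apply Bayes' rule, conditioning on where the cheque actually is.
If it is in envelope 1 (prior 1/3): envelope 3 is available, opened with probability 4/7; weight (1/3)·(4/7) = 4/21.
If it is in envelope 2 (prior 1/3): only envelope 3 is available, probability 1; weight (1/3)·1 = 1/3.
If it is in envelope 3 (prior 1/3): the presenter opened envelope 3, so this case is ruled out; weight (1/3)·0 = 0.
The weights sum to 11/21.
So P(the cheque in envelope 1 | the presenter opened envelope 3) = (4/21) / (11/21) = 4/11.

4/11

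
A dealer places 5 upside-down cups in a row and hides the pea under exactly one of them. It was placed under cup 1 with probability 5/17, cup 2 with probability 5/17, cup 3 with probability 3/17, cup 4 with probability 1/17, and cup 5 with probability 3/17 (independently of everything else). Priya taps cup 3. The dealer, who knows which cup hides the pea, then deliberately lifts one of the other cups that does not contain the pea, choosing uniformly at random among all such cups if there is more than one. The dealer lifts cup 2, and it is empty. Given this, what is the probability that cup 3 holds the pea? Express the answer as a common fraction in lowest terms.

1/5

Apply Bayes' rule, conditioning on where the pea actually is.
If it is under cup 1 (prior 5/17): the dealer has 3 equally likely choices, so probability 1/3; weight (5/17)·(1/3) = 5/51.
If it is under cup 2 (prior 5/17): the dealer opened cup 2, so this case is ruled out; weight (5/17)·0 = 0.
If it is under cup 3 (prior 3/17): the dealer has 4 equally likely choices, so probability 1/4; weight (3/17)·(1/4) = 3/68.
If it is under cup 4 (prior 1/17): the dealer has 3 equally likely choices, so probability 1/3; weight (1/17)·(1/3) = 1/51.
If it is under cup 5 (prior 3/17): the dealer has 3 equally likely choices, so probability 1/3; weight (3/17)·(1/3) = 1/17.
The weights sum to 15/68.
So P(the pea under cup 3 | the dealer opened cup 2) = (3/68) / (15/68) = 1/5.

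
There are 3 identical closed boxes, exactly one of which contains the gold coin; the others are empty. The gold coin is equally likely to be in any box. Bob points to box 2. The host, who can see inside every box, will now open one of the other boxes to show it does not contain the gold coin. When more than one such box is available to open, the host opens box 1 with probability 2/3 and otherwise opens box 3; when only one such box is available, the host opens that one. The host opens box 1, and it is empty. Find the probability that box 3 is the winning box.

3/5

Consider each possible location of the gold coin in turn.
If it is in box 1 (prior 1/3): the host opened box 1, so this case is ruled out; weight (1/3)·0 = 0.
If it is in box 2 (prior 1/3): box 1 is available, opened with probability 2/3; weight (1/3)·(2/3) = 2/9.
If it is in box 3 (prior 1/3): only box 1 is available, probability 1; weight (1/3)·1 = 1/3.
The weights sum to 5/9.
So P(the gold coin in box 3 | the host opened box 1) = (1/3) / (5/9) = 3/5.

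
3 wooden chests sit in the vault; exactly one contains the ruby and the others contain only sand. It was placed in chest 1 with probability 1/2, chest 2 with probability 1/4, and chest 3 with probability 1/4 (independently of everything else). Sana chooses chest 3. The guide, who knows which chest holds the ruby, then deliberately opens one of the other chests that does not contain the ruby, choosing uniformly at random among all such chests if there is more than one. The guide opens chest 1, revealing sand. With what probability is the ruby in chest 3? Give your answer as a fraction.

Condition on the true location of the ruby.
If it is in chest 1 (prior 1/2): the guide opened chest 1, so this case is ruled out; weight (1/2)·0 = 0.
If it is in chest 2 (prior 1/4): the guide has no choice, probability 1; weight (1/4)·1 = 1/4.
If it is in chest 3 (prior 1/4): the guide has 2 equally likely choices, so probability 1/2; weight (1/4)·(1/2) = 1/8.
The weights sum to 3/8.
So P(the ruby in chest 3 | the guide opened chest 1) = (1/8) / (3/8) = 1/3.

1/3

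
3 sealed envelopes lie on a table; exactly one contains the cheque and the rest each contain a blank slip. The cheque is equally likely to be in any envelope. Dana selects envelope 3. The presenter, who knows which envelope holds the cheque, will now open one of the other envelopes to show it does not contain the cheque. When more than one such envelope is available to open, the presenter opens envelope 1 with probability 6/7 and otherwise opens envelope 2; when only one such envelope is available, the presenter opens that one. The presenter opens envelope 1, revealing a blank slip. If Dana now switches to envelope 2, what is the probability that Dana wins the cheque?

Condition on the true location of the cheque.
If it is in envelope 1 (prior 1/3): the presenter opened envelope 1, so this case is ruled out; weight (1/3)·0 = 0.
If it is in envelope 2 (prior 1/3): only envelope 1 is available, probability 1; weight (1/3)·1 = 1/3.
If it is in envelope 3 (prior 1/3): envelope 1 is available, opened with probability 6/7; weight (1/3)·(6/7) = 2/7.
The weights sum to 13/21.
So P(the cheque in envelope 2 | the presenter opened envelope 1) = (1/3) / (13/21) = 7/13.

7/13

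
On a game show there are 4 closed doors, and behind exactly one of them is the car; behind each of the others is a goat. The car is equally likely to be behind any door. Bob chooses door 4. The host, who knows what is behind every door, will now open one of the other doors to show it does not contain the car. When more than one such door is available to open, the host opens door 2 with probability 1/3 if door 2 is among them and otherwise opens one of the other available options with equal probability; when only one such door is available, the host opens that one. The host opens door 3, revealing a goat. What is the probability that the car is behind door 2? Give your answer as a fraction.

Consider each possible location of the car in turn.
If it is behind door 1 (prior 1/4): door 2 is available but not opened, probability 2/3; weight (1/4)·(2/3) = 1/6.
If it is behind door 2 (prior 1/4): door 2 holds the prize so is unavailable; the host chooses uniformly among the 2 others, probability 1/2; weight (1/4)·(1/2) = 1/8.
If it is behind door 3 (prior 1/4): the host opened door 3, so this case is ruled out; weight (1/4)·0 = 0.
If it is behind door 4 (prior 1/4): door 2 is available but not opened; door 3 gets probability (1 − 1/3)/2 = 1/3; weight (1/4)·(1/3) = 1/12.
The weights sum to 3/8.
So P(the car behind door 2 | the host opened door 3) = (1/8) / (3/8) = 1/3.

1/3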